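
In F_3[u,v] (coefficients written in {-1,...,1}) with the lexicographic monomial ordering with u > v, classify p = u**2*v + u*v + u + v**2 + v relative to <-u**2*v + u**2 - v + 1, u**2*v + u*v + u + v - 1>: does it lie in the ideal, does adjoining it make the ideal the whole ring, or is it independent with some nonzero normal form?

Adjoining u**2*v + u*v + u + v**2 + v makes the ideal the whole ring: the system is inconsistent.

First compute the reduced Gröbner basis of I by Buchberger's algorithm.
f_1 = -u**2*v + u**2 - v + 1, LT = u**2*v.
f_2 = u**2*v + u*v + u + v - 1, LT = u**2*v.

S(f_1,f_2): lcm = u**2*v. S = -u**2 - u*v - u.
  reduce S modulo (f_1, f_2):
  remainder -u**2 - u*v - u ≠ 0; add h_3 = -u**2 - u*v - u to the basis.

S(f_1,h_3): lcm = u**2*v. S = -u**2 - u*v**2 - u*v + v - 1.
  reduce S modulo (f_1, f_2, h_3):
  remainder -u*v**2 + u + v - 1 ≠ 0; add h_4 = -u*v**2 + u + v - 1 to the basis.

S(f_1,h_4): lcm = u**2*v**2. S = -u**2*v + u**2 + u*v - u + v**2 - v.
  reduce S modulo (f_1, f_2, h_3, h_4):
  remainder u*v - u + v**2 - 1 ≠ 0; add h_5 = u*v - u + v**2 - 1 to the basis.

S(h_4,h_5): lcm = u*v**2. S = u*v - u - v**3 + 1.
  reduce S modulo (f_1, f_2, h_3, h_4, h_5):
  remainder -v**3 - v**2 - 1 ≠ 0; add h_6 = -v**3 - v**2 - 1 to the basis.

The other S-polynomials (S(f_2,h_3), S(f_2,h_4), S(h_3,h_4), S(f_1,h_5), S(f_2,h_5), S(h_3,h_5), S(f_1,h_6), S(f_2,h_6), S(h_3,h_6), S(h_4,h_6), S(h_5,h_6)) all reduce to 0 modulo the current basis, so we have a Gröbner basis.
Inter-reduce: drop elements whose leading term is divisible by another's, tail-reduce, and make monic.
Reduced Gröbner basis: {u**2 - u - v**2 + 1, u*v - u + v**2 - 1, v**3 + v**2 + 1}.
Label its elements g_1 = u**2 - u - v**2 + 1, g_2 = u*v - u + v**2 - 1, g_3 = v**3 + v**2 + 1.

Reduce p = u**2*v + u*v + u + v**2 + v modulo G:
  leading term u**2*v: subtract (v)·g_1 from u**2*v + u*v + u + v**2 + v → -u*v + u + v**3 + v**2
  leading term u*v: subtract (-1)·g_2 from -u*v + u + v**3 + v**2 → v**3 - v**2 - 1
  leading term v**3: subtract (1)·g_3 from v**3 - v**2 - 1 → v**2 + 1
  leading term v**2: no divisor's leading term divides it; move v**2 to the remainder.
  leading term 1: no divisor's leading term divides it; move 1 to the remainder.
  normal form = v**2 + 1.
The normal form is nonzero, so p ∉ I. Since p minus its normal form lies in I, I + (p) = I + (r) where r = v**2 + 1; decide whether this ideal is the whole ring.
Run Buchberger on G together with r (pairs among the g_i already reduce to 0 since G is a Gröbner basis):
g_1 = u**2 - u - v**2 + 1, LT = u**2.
g_2 = u*v - u + v**2 - 1, LT = u*v.
g_3 = v**3 + v**2 + 1, LT = v**3.
r = v**2 + 1, LT = v**2.

S(g_2,r): lcm = u*v**2. S = -u*v - u + v**3 - v.
  reduce S modulo (g_1, g_2, g_3, r):
  remainder u - v + 1 ≠ 0; add m_5 = u - v + 1 to the basis.

S(g_3,r): lcm = v**3. S = v**2 - v + 1.
  reduce S modulo (g_1, g_2, g_3, r, m_5):
  remainder -v ≠ 0; add m_6 = -v to the basis.

S(g_1,m_5): lcm = u**2. S = u*v + u - v**2 + 1.
  reduce S modulo (g_1, g_2, g_3, r, m_5, m_6):
  remainder -1 ≠ 0; add m_7 = -1 to the basis.

The other S-polynomials (S(g_1,g_2), S(g_1,g_3), S(g_1,r), S(g_2,g_3), S(g_2,m_5), S(g_3,m_5), S(r,m_5), S(g_1,m_6), S(g_2,m_6), S(g_3,m_6), S(r,m_6), S(m_5,m_6), S(g_1,m_7), S(g_2,m_7), S(g_3,m_7), S(r,m_7), S(m_5,m_7), S(m_6,m_7)) all reduce to 0 modulo the current basis, so we have a Gröbner basis.
Inter-reduce: drop elements whose leading term is divisible by another's, tail-reduce, and make monic.
Reduced Gröbner basis: {1}.
The reduced Gröbner basis of I + (p) is {1}: the ideal is the whole ring, so the enlarged system has no common solution — adjoining p is inconsistent.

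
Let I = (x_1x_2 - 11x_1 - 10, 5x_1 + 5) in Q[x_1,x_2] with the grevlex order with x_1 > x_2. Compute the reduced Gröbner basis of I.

f_1 = x_1x_2 - 11x_1 - 10, LT = x_1x_2.
f_2 = 5x_1 + 5, LT = x_1.

S(f_1,f_2): lcm = x_1x_2. S = -11x_1 - x_2 - 10.
  reduce S modulo (f_1, f_2):
  remainder -x_2 + 1 ≠ 0; add g_3 = -x_2 + 1 to the basis.

The other S-polynomials (S(f_1,g_3), S(f_2,g_3)) all reduce to 0 modulo the current basis, so we have a Gröbner basis.
Inter-reduce: drop elements whose leading term is divisible by another's, tail-reduce, and make monic.

G = {x_1 + 1, x_2 - 1}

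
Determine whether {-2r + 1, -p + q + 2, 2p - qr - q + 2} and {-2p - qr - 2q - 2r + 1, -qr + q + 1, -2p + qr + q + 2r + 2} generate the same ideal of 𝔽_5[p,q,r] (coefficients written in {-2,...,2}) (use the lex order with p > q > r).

Yes, the ideals are equal.

Equality of ideals is decidable: compute both reduced Gröbner bases (unique for the ordering) and check whether they agree.
Buchberger on the first generating set:
f_1 = -2r + 1, LT = r.
f_2 = -p + q + 2, LT = p.
f_3 = 2p - qr - q + 2, LT = p.

S(f_2,f_3): lcm = p. S = -2qr + 2q + 2.
  leading term qr: subtract (q)·f_1 from -2qr + 2q + 2 → q + 2
  leading term q: no divisor's leading term divides it; move q to the remainder.
  leading term 1: no divisor's leading term divides it; move 2 to the remainder.
  remainder q + 2 ≠ 0; add g_4 = q + 2 to the basis.

The other S-polynomials (S(f_1,f_2), S(f_1,f_3), S(f_1,g_4), S(f_2,g_4), S(f_3,g_4)) all reduce to 0 modulo the current basis, so we have a Gröbner basis.
Inter-reduce: drop elements whose leading term is divisible by another's, tail-reduce, and make monic.
Reduced Gröbner basis: {p, q + 2, r + 2}.

Buchberger on the second generating set:
h_1 = -2p - qr - 2q - 2r + 1, LT = p.
h_2 = -qr + q + 1, LT = qr.
h_3 = -2p + qr + q + 2r + 2, LT = p.

S(h_1,h_3): lcm = p. S = qr - q + 2r - 2.
  leading term qr: subtract (-1)·h_2 from qr - q + 2r - 2 → 2r - 1
  leading term r: no divisor's leading term divides it; move 2r to the remainder.
  leading term 1: no divisor's leading term divides it; move -1 to the remainder.
  remainder 2r - 1 ≠ 0; add k_4 = 2r - 1 to the basis.

S(h_2,k_4): lcm = qr. S = 2q - 1.
  leading term q: no divisor's leading term divides it; move 2q to the remainder.
  leading term 1: no divisor's leading term divides it; move -1 to the remainder.
  remainder 2q - 1 ≠ 0; add k_5 = 2q - 1 to the basis.

The other S-polynomials (S(h_1,h_2), S(h_2,h_3), S(h_1,k_4), S(h_3,k_4), S(h_1,k_5), S(h_2,k_5), S(h_3,k_5), S(k_4,k_5)) all reduce to 0 modulo the current basis, so we have a Gröbner basis.
Inter-reduce: drop elements whose leading term is divisible by another's, tail-reduce, and make monic.
Reduced Gröbner basis: {p, q + 2, r + 2}.

These coincide, so the ideals are equal.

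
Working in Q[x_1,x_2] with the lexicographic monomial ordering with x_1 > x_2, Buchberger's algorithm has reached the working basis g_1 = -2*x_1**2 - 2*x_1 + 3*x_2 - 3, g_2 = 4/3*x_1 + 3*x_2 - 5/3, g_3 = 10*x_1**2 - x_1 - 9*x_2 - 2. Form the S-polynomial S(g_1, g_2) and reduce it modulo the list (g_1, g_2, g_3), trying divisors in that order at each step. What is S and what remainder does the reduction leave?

S(g_1, g_2) = -9/4*x_1*x_2 + 9/4*x_1 - 3/2*x_2 + 3/2; remainder on division = 81/16*x_2**2 - 75/8*x_2 + 69/16.

lcm(LM(g_1), LM(g_2)) = x_1**2.
S = (lcm/LT(g_1))·g_1 − (lcm/LT(g_2))·g_2 = -9/4*x_1*x_2 + 9/4*x_1 - 3/2*x_2 + 3/2.
Reduce S modulo (g_1, g_2, g_3) in that order:
  leading term x_1*x_2: subtract (-27/16*x_2)·g_2 from -9/4*x_1*x_2 + 9/4*x_1 - 3/2*x_2 + 3/2 → 9/4*x_1 + 81/16*x_2**2 - 69/16*x_2 + 3/2
  leading term x_1: subtract (27/16)·g_2 from 9/4*x_1 + 81/16*x_2**2 - 69/16*x_2 + 3/2 → 81/16*x_2**2 - 75/8*x_2 + 69/16
  leading term x_2**2: no divisor's leading term divides it; move 81/16*x_2**2 to the remainder.
  leading term x_2: no divisor's leading term divides it; move -75/8*x_2 to the remainder.
  leading term 1: no divisor's leading term divides it; move 69/16 to the remainder.
The remainder 81/16*x_2**2 - 75/8*x_2 + 69/16 is nonzero, so it would be added as the next basis element.
An S-polynomial is built so that the two leading terms cancel; whether anything survives reduction is exactly the Gröbner-basis criterion.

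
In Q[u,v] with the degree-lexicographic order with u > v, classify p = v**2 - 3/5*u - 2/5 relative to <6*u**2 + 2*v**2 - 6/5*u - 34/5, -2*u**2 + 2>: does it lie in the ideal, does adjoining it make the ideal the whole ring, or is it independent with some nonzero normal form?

First compute the reduced Gröbner basis of I by Buchberger's algorithm.
f_1 = 6*u**2 + 2*v**2 - 6/5*u - 34/5, LT = u**2.
f_2 = -2*u**2 + 2, LT = u**2.

S(f_1,f_2): lcm = u**2. S = 1/3*v**2 - 1/5*u - 2/15.
  leading term v**2: no divisor's leading term divides it; move 1/3*v**2 to the remainder.
  leading term u: no divisor's leading term divides it; move -1/5*u to the remainder.
  leading term 1: no divisor's leading term divides it; move -2/15 to the remainder.
  remainder 1/3*v**2 - 1/5*u - 2/15 ≠ 0; add h_3 = 1/3*v**2 - 1/5*u - 2/15 to the basis.

The other S-polynomials (S(f_1,h_3), S(f_2,h_3)) all reduce to 0 modulo the current basis, so we have a Gröbner basis.
Inter-reduce: drop elements whose leading term is divisible by another's, tail-reduce, and make monic.
Reduced Gröbner basis: {u**2 - 1, v**2 - 3/5*u - 2/5}.
Label its elements g_1 = u**2 - 1, g_2 = v**2 - 3/5*u - 2/5.

Reduce p = v**2 - 3/5*u - 2/5 modulo G:
  leading term v**2: subtract (1)·g_2 from v**2 - 3/5*u - 2/5 → 0
  normal form = 0.
Since the normal form is 0, p ∈ I.

The remainder on division by a Gröbner basis is unique — it is the normal form.

v**2 - 3/5*u - 2/5 lies in I (it reduces to 0).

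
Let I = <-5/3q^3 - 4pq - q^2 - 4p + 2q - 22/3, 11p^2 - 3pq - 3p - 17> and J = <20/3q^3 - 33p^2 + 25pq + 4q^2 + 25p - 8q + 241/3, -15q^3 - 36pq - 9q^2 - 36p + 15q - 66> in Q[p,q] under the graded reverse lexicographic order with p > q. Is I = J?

Since reduced Gröbner bases are canonical representatives of ideals under a given ordering, it suffices to compute and compare them.
Buchberger on the first generating set:
f_1 = -5/3q^3 - 4pq - q^2 - 4p + 2q - 22/3, LT = q^3.
f_2 = 11p^2 - 3pq - 3p - 17, LT = p^2.

The S-polynomials (S(f_1,f_2)) all reduce to 0 modulo the current basis, so we have a Gröbner basis.
Inter-reduce: drop elements whose leading term is divisible by another's, tail-reduce, and make monic.
Reduced Gröbner basis: {q^3 + 12/5pq + 3/5q^2 + 12/5p - 6/5q + 22/5, p^2 - 3/11pq - 3/11p - 17/11}.

Buchberger on the second generating set:
h_1 = 20/3q^3 - 33p^2 + 25pq + 4q^2 + 25p - 8q + 241/3, LT = q^3.
h_2 = -15q^3 - 36pq - 9q^2 - 36p + 15q - 66, LT = q^3.

S(h_1,h_2): lcm = q^3. S = -99/20p^2 + 27/20pq + 27/20p - 1/5q + 153/20.
  leading term p^2: no divisor's leading term divides it; move -99/20p^2 to the remainder.
  leading term pq: no divisor's leading term divides it; move 27/20pq to the remainder.
  leading term p: no divisor's leading term divides it; move 27/20p to the remainder.
  leading term q: no divisor's leading term divides it; move -1/5q to the remainder.
  leading term 1: no divisor's leading term divides it; move 153/20 to the remainder.
  remainder -99/20p^2 + 27/20pq + 27/20p - 1/5q + 153/20 ≠ 0; add k_3 = -99/20p^2 + 27/20pq + 27/20p - 1/5q + 153/20 to the basis.

The other S-polynomials (S(h_1,k_3), S(h_2,k_3)) all reduce to 0 modulo the current basis, so we have a Gröbner basis.
Inter-reduce: drop elements whose leading term is divisible by another's, tail-reduce, and make monic.
Reduced Gröbner basis: {q^3 + 12/5pq + 3/5q^2 + 12/5p - q + 22/5, p^2 - 3/11pq - 3/11p + 4/99q - 17/11}.

The bases are distinct; the ideals are different.

No, the ideals differ.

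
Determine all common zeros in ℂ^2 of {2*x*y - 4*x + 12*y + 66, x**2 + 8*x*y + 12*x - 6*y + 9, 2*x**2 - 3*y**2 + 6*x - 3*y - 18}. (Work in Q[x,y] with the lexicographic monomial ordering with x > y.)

Compute a lex Gröbner basis by Buchberger's algorithm.
f_1 = 2*x*y - 4*x + 12*y + 66, LT = x*y.
f_2 = x**2 + 8*x*y + 12*x - 6*y + 9, LT = x**2.
f_3 = 2*x**2 + 6*x - 3*y**2 - 3*y - 18, LT = x**2.

S(f_1,f_2): lcm = x**2*y. S = -2*x**2 - 8*x*y**2 - 6*x*y + 33*x + 6*y**2 - 9*y.
  reduce S modulo (f_1, f_2, f_3):
  remainder 45*x + 54*y**2 + 279*y + 216 ≠ 0; add h_4 = 45*x + 54*y**2 + 279*y + 216 to the basis.

S(f_1,f_3): lcm = x**2*y. S = -2*x**2 + 3*x*y + 33*x + 3/2*y**3 + 3/2*y**2 + 9*y.
  reduce S modulo (f_1, f_2, f_3, h_4):
  remainder 3/2*y**3 - 225/2*y**2 - 706*y - 1065 ≠ 0; add h_5 = 3/2*y**3 - 225/2*y**2 - 706*y - 1065 to the basis.

S(f_2,f_3): lcm = x**2. S = 8*x*y + 9*x + 3/2*y**2 - 9/2*y + 18.
  reduce S modulo (f_1, f_2, f_3, h_4, h_5):
  remainder -57/2*y**2 - 415/2*y - 366 ≠ 0; add h_6 = -57/2*y**2 - 415/2*y - 366 to the basis.

S(f_1,h_4): lcm = x*y. S = -2*x - 6/5*y**3 - 31/5*y**2 + 6/5*y + 33.
  reduce S modulo (f_1, f_2, f_3, h_4, h_5, h_6):
  remainder 37543/285*y + 37543/95 ≠ 0; add h_7 = 37543/285*y + 37543/95 to the basis.

The other S-polynomials (S(f_2,h_4), S(f_3,h_4), S(f_1,h_5), S(f_2,h_5), S(f_3,h_5), S(h_4,h_5), S(f_1,h_6), S(f_2,h_6), S(f_3,h_6), S(h_4,h_6), S(h_5,h_6), S(f_1,h_7), S(f_2,h_7), S(f_3,h_7), S(h_4,h_7), S(h_5,h_7), S(h_6,h_7)) all reduce to 0 modulo the current basis, so we have a Gröbner basis.
Inter-reduce: drop elements whose leading term is divisible by another's, tail-reduce, and make monic.
Reduced Gröbner basis: {x - 3, y + 3}.

A lex Gröbner basis eliminates variables successively. Here y + 3 depends only on y, with roots {-3}; lifting each root through the earlier basis elements recovers the full solutions.
  y = -3: the earlier basis element becomes x - 3 = 0, giving x = 3 — point (3, -3).

{(3, -3)}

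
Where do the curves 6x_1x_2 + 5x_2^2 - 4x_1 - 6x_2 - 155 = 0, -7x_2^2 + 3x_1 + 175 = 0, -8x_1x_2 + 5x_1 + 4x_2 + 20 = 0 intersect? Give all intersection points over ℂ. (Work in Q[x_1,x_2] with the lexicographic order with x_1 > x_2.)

Compute a lex Gröbner basis by Buchberger's algorithm.
f_1 = 6x_1x_2 - 4x_1 + 5x_2^2 - 6x_2 - 155, LT = x_1x_2.
f_2 = 3x_1 - 7x_2^2 + 175, LT = x_1.
f_3 = -8x_1x_2 + 5x_1 + 4x_2 + 20, LT = x_1x_2.

S(f_1,f_2): lcm = x_1x_2. S = -2/3x_1 + 7/3x_2^3 + 5/6x_2^2 - 178/3x_2 - 155/6.
  reduce S modulo (f_1, f_2, f_3):
  remainder 7/3x_2^3 - 13/18x_2^2 - 178/3x_2 + 235/18 ≠ 0; add h_4 = 7/3x_2^3 - 13/18x_2^2 - 178/3x_2 + 235/18 to the basis.

S(f_1,f_3): lcm = x_1x_2. S = -1/24x_1 + 5/6x_2^2 - 1/2x_2 - 70/3.
  reduce S modulo (f_1, f_2, f_3, h_4):
  remainder 53/72x_2^2 - 1/2x_2 - 1505/72 ≠ 0; add h_5 = 53/72x_2^2 - 1/2x_2 - 1505/72 to the basis.

S(f_3,h_4): lcm = x_1x_2^3. S = -53/168x_1x_2^2 + 178/7x_1x_2 - 235/42x_1 - 1/2x_2^3 - 5/2x_2^2.
  reduce S modulo (f_1, f_2, f_3, h_4, h_5):
  remainder 4704631/373968x_2 + 23523155/373968 ≠ 0; add h_6 = 4704631/373968x_2 + 23523155/373968 to the basis.

The other S-polynomials (S(f_2,f_3), S(f_1,h_4), S(f_2,h_4), S(f_1,h_5), S(f_2,h_5), S(f_3,h_5), S(h_4,h_5), S(f_1,h_6), S(f_2,h_6), S(f_3,h_6), S(h_4,h_6), S(h_5,h_6)) all reduce to 0 modulo the current basis, so we have a Gröbner basis.
Inter-reduce: drop elements whose leading term is divisible by another's, tail-reduce, and make monic.
Reduced Gröbner basis: {x_1, x_2 + 5}.

From the last basis element, x_2 + 5 = 0, so x_2 takes values in {-5}. Each choice, substituted upward through the basis, yields the corresponding point(s) of the solution set.
  x_2 = -5: the earlier basis element becomes x_1 = 0, giving x_1 = 0 — point (0, -5).

{(0, -5)}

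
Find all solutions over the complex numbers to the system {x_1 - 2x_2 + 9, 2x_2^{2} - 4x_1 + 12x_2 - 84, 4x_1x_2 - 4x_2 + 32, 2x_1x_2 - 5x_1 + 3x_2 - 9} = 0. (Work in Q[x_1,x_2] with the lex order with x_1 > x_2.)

{(-1, 4)}

Compute a lex Gröbner basis by Buchberger's algorithm.
f_1 = x_1 - 2x_2 + 9, LT = x_1.
f_2 = -4x_1 + 2x_2^{2} + 12x_2 - 84, LT = x_1.
f_3 = 4x_1x_2 - 4x_2 + 32, LT = x_1x_2.
f_4 = 2x_1x_2 - 5x_1 + 3x_2 - 9, LT = x_1x_2.

S(f_1,f_2): lcm = x_1. S = \tfrac{1}{2}x_2^{2} + x_2 - 12.
  reduce S modulo (f_1, f_2, f_3, f_4):
  remainder \tfrac{1}{2}x_2^{2} + x_2 - 12 ≠ 0; add h_5 = \tfrac{1}{2}x_2^{2} + x_2 - 12 to the basis.

S(f_1,f_3): lcm = x_1x_2. S = -2x_2^{2} + 10x_2 - 8.
  reduce S modulo (f_1, f_2, f_3, f_4, h_5):
  remainder 14x_2 - 56 ≠ 0; add h_6 = 14x_2 - 56 to the basis.

The other S-polynomials (S(f_1,f_4), S(f_2,f_3), S(f_2,f_4), S(f_3,f_4), S(f_1,h_5), S(f_2,h_5), S(f_3,h_5), S(f_4,h_5), S(f_1,h_6), S(f_2,h_6), S(f_3,h_6), S(f_4,h_6), S(h_5,h_6)) all reduce to 0 modulo the current basis, so we have a Gröbner basis.
Inter-reduce: drop elements whose leading term is divisible by another's, tail-reduce, and make monic.
Reduced Gröbner basis: {x_1 + 1, x_2 - 4}.

From the last basis element, x_2 - 4 = 0, so x_2 takes values in {4}. Each choice, substituted upward through the basis, yields the corresponding point(s) of the solution set.
  x_2 = 4: the earlier basis element becomes x_1 + 1 = 0, giving x_1 = -1 — point (-1, 4).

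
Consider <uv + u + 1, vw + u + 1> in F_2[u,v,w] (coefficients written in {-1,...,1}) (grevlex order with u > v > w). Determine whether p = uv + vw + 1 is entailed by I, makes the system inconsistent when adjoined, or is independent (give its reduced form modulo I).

Adjoining uv + vw + 1 makes the ideal the whole ring: the system is inconsistent.

First compute the reduced Gröbner basis of I by Buchberger's algorithm.
f_1 = uv + u + 1, LT = uv.
f_2 = vw + u + 1, LT = vw.

S(f_1,f_2): lcm = uvw. S = u^{2} + uw + u + w.
  reduce S modulo (f_1, f_2):
  remainder u^{2} + uw + u + w ≠ 0; add h_3 = u^{2} + uw + u + w to the basis.

The other S-polynomials (S(f_1,h_3), S(f_2,h_3)) all reduce to 0 modulo the current basis, so we have a Gröbner basis.
Inter-reduce: drop elements whose leading term is divisible by another's, tail-reduce, and make monic.
Reduced Gröbner basis: {u^{2} + uw + u + w, uv + u + 1, vw + u + 1}.
Label its elements g_1 = u^{2} + uw + u + w, g_2 = uv + u + 1, g_3 = vw + u + 1.

Reduce p = uv + vw + 1 modulo G:
  leading term uv: subtract (1)·g_2 from uv + vw + 1 → vw + u
  leading term vw: subtract (1)·g_3 from vw + u → 1
  leading term 1: no divisor's leading term divides it; move 1 to the remainder.
  normal form = 1.
The normal form is nonzero, so p ∉ I. Since p minus its normal form lies in I, I + (p) = I + (r) where r = 1; decide whether this ideal is the whole ring.
Here r = 1 is a nonzero constant, hence a unit: 1 ∈ I + (p), the Gröbner basis of I + (p) is {1}, and the enlarged system has no common solution — adjoining p is inconsistent.

Ideal membership is decidable via reduction modulo a Gröbner basis.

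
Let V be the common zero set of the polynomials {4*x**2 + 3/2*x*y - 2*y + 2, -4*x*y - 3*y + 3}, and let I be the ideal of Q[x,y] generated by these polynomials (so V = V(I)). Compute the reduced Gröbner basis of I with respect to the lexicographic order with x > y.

f_1 = 4*x**2 + 3/2*x*y - 2*y + 2, LT = x**2.
f_2 = -4*x*y - 3*y + 3, LT = x*y.

S(f_1,f_2): lcm = x**2*y. S = 3/8*x*y**2 - 3/4*x*y + 3/4*x - 1/2*y**2 + 1/2*y.
  leading term x*y**2: subtract (-3/32*y)·f_2 from 3/8*x*y**2 - 3/4*x*y + 3/4*x - 1/2*y**2 + 1/2*y → -3/4*x*y + 3/4*x - 25/32*y**2 + 25/32*y
  leading term x*y: subtract (3/16)·f_2 from -3/4*x*y + 3/4*x - 25/32*y**2 + 25/32*y → 3/4*x - 25/32*y**2 + 43/32*y - 9/16
  leading term x: no divisor's leading term divides it; move 3/4*x to the remainder.
  leading term y**2: no divisor's leading term divides it; move -25/32*y**2 to the remainder.
  leading term y: no divisor's leading term divides it; move 43/32*y to the remainder.
  leading term 1: no divisor's leading term divides it; move -9/16 to the remainder.
  remainder 3/4*x - 25/32*y**2 + 43/32*y - 9/16 ≠ 0; add g_3 = 3/4*x - 25/32*y**2 + 43/32*y - 9/16 to the basis.

S(f_2,g_3): lcm = x*y. S = 25/24*y**3 - 43/24*y**2 + 3/2*y - 3/4.
  leading term y**3: no divisor's leading term divides it; move 25/24*y**3 to the remainder.
  leading term y**2: no divisor's leading term divides it; move -43/24*y**2 to the remainder.
  leading term y: no divisor's leading term divides it; move 3/2*y to the remainder.
  leading term 1: no divisor's leading term divides it; move -3/4 to the remainder.
  remainder 25/24*y**3 - 43/24*y**2 + 3/2*y - 3/4 ≠ 0; add g_4 = 25/24*y**3 - 43/24*y**2 + 3/2*y - 3/4 to the basis.

The other S-polynomials (S(f_1,g_3), S(f_1,g_4), S(f_2,g_4), S(g_3,g_4)) all reduce to 0 modulo the current basis, so we have a Gröbner basis.
Inter-reduce: drop elements whose leading term is divisible by another's, tail-reduce, and make monic.

G = {x - 25/24*y**2 + 43/24*y - 3/4, y**3 - 43/25*y**2 + 36/25*y - 18/25}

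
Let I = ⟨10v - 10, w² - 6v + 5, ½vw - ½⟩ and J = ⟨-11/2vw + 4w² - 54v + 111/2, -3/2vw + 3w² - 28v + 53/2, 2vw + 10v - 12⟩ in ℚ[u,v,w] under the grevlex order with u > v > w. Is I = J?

Equality of ideals is decidable: compute both reduced Gröbner bases (unique for the ordering) and check whether they agree.
Buchberger on the first generating set:
f_1 = 10v - 10, LT = v.
f_2 = w² - 6v + 5, LT = w².
f_3 = ½vw - ½, LT = vw.

S(f_1,f_3): lcm = vw. S = -w + 1.
  reduce S modulo (f_1, f_2, f_3):
  remainder -w + 1 ≠ 0; add g_4 = -w + 1 to the basis.

The other S-polynomials (S(f_1,f_2), S(f_2,f_3), S(f_1,g_4), S(f_2,g_4), S(f_3,g_4)) all reduce to 0 modulo the current basis, so we have a Gröbner basis.
Inter-reduce: drop elements whose leading term is divisible by another's, tail-reduce, and make monic.
Reduced Gröbner basis: {v - 1, w - 1}.

Buchberger on the second generating set:
h_1 = -11/2vw + 4w² - 54v + 111/2, LT = vw.
h_2 = -3/2vw + 3w² - 28v + 53/2, LT = vw.
h_3 = 2vw + 10v - 12, LT = vw.

S(h_1,h_2): lcm = vw. S = 14/11w² - 292/33v + 250/33.
  reduce S modulo (h_1, h_2, h_3):
  remainder 14/11w² - 292/33v + 250/33 ≠ 0; add k_4 = 14/11w² - 292/33v + 250/33 to the basis.

S(h_1,h_3): lcm = vw. S = -8/11w² + 53/11v - 45/11.
  reduce S modulo (h_1, h_2, h_3, k_4):
  remainder -5/21v + 5/21 ≠ 0; add k_5 = -5/21v + 5/21 to the basis.

S(h_1,k_4): lcm = vw². S = -8/11w³ + 146/21v² + 108/11vw - 125/21v - 111/11w.
  reduce S modulo (h_1, h_2, h_3, k_4, k_5):
  remainder -121/21w + 121/21 ≠ 0; add k_6 = -121/21w + 121/21 to the basis.

The other S-polynomials (S(h_2,h_3), S(h_2,k_4), S(h_3,k_4), S(h_1,k_5), S(h_2,k_5), S(h_3,k_5), S(k_4,k_5), S(h_1,k_6), S(h_2,k_6), S(h_3,k_6), S(k_4,k_6), S(k_5,k_6)) all reduce to 0 modulo the current basis, so we have a Gröbner basis.
Inter-reduce: drop elements whose leading term is divisible by another's, tail-reduce, and make monic.
Reduced Gröbner basis: {v - 1, w - 1}.

These coincide, so the ideals are equal.

Yes, the ideals are equal.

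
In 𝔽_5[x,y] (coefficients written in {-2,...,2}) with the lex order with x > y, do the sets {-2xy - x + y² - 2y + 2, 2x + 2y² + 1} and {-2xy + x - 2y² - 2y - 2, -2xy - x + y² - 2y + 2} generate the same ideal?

Yes, the ideals are equal.

Since reduced Gröbner bases are canonical representatives of ideals under a given ordering, it suffices to compute and compare them.
Buchberger on the first generating set:
f_1 = -2xy - x + y² - 2y + 2, LT = xy.
f_2 = 2x + 2y² + 1, LT = x.

S(f_1,f_2): lcm = xy. S = -2x - y³ + 2y² - 2y - 1.
  leading term x: subtract (-1)·f_2 from -2x - y³ + 2y² - 2y - 1 → -y³ - y² - 2y
  leading term y³: no divisor's leading term divides it; move -y³ to the remainder.
  leading term y²: no divisor's leading term divides it; move -y² to the remainder.
  leading term y: no divisor's leading term divides it; move -2y to the remainder.
  remainder -y³ - y² - 2y ≠ 0; add g_3 = -y³ - y² - 2y to the basis.

The other S-polynomials (S(f_1,g_3), S(f_2,g_3)) all reduce to 0 modulo the current basis, so we have a Gröbner basis.
Inter-reduce: drop elements whose leading term is divisible by another's, tail-reduce, and make monic.
Reduced Gröbner basis: {x + y² - 2, y³ + y² + 2y}.

Buchberger on the second generating set:
h_1 = -2xy + x - 2y² - 2y - 2, LT = xy.
h_2 = -2xy - x + y² - 2y + 2, LT = xy.

S(h_1,h_2): lcm = xy. S = -x - y² + 2.
  leading term x: no divisor's leading term divides it; move -x to the remainder.
  leading term y²: no divisor's leading term divides it; move -y² to the remainder.
  leading term 1: no divisor's leading term divides it; move 2 to the remainder.
  remainder -x - y² + 2 ≠ 0; add k_3 = -x - y² + 2 to the basis.

S(h_1,k_3): lcm = xy. S = 2x - y³ + y² - 2y + 1.
  leading term x: subtract (-2)·k_3 from 2x - y³ + y² - 2y + 1 → -y³ - y² - 2y
  leading term y³: no divisor's leading term divides it; move -y³ to the remainder.
  leading term y²: no divisor's leading term divides it; move -y² to the remainder.
  leading term y: no divisor's leading term divides it; move -2y to the remainder.
  remainder -y³ - y² - 2y ≠ 0; add k_4 = -y³ - y² - 2y to the basis.

The other S-polynomials (S(h_2,k_3), S(h_1,k_4), S(h_2,k_4), S(k_3,k_4)) all reduce to 0 modulo the current basis, so we have a Gröbner basis.
Inter-reduce: drop elements whose leading term is divisible by another's, tail-reduce, and make monic.
Reduced Gröbner basis: {x + y² - 2, y³ + y² + 2y}.

These coincide, so the ideals are equal.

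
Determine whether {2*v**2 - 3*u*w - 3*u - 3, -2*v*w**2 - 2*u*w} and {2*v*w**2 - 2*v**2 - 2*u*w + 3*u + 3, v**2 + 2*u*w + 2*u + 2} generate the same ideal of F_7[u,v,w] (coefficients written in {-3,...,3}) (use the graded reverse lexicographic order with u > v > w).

Yes, the ideals are equal.

Since reduced Gröbner bases are canonical representatives of ideals under a given ordering, it suffices to compute and compare them.
Buchberger on the first generating set:
f_1 = 2*v**2 - 3*u*w - 3*u - 3, LT = v**2.
f_2 = -2*v*w**2 - 2*u*w, LT = v*w**2.

S(f_1,f_2): lcm = v**2*w**2. S = 2*u*w**3 - u*v*w + 2*u*w**2 + 2*w**2.
  reduce S modulo (f_1, f_2):
  remainder 2*u*w**3 - u*v*w + 2*u*w**2 + 2*w**2 ≠ 0; add g_3 = 2*u*w**3 - u*v*w + 2*u*w**2 + 2*w**2 to the basis.

The other S-polynomials (S(f_1,g_3), S(f_2,g_3)) all reduce to 0 modulo the current basis, so we have a Gröbner basis.
Inter-reduce: drop elements whose leading term is divisible by another's, tail-reduce, and make monic.
Reduced Gröbner basis: {u*w**3 + 3*u*v*w + u*w**2 + w**2, v*w**2 + u*w, v**2 + 2*u*w + 2*u + 2}.

Buchberger on the second generating set:
h_1 = 2*v*w**2 - 2*v**2 - 2*u*w + 3*u + 3, LT = v*w**2.
h_2 = v**2 + 2*u*w + 2*u + 2, LT = v**2.

S(h_1,h_2): lcm = v**2*w**2. S = -2*u*w**3 - v**3 - u*v*w - 2*u*w**2 - 2*u*v - 2*w**2 - 2*v.
  reduce S modulo (h_1, h_2):
  remainder -2*u*w**3 + u*v*w - 2*u*w**2 - 2*w**2 ≠ 0; add k_3 = -2*u*w**3 + u*v*w - 2*u*w**2 - 2*w**2 to the basis.

The other S-polynomials (S(h_1,k_3), S(h_2,k_3)) all reduce to 0 modulo the current basis, so we have a Gröbner basis.
Inter-reduce: drop elements whose leading term is divisible by another's, tail-reduce, and make monic.
Reduced Gröbner basis: {u*w**3 + 3*u*v*w + u*w**2 + w**2, v*w**2 + u*w, v**2 + 2*u*w + 2*u + 2}.

These coincide, so the ideals are equal.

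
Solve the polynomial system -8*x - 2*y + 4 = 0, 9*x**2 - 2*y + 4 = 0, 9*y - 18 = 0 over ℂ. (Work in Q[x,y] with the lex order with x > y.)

Compute a lex Gröbner basis by Buchberger's algorithm.
f_1 = -8*x - 2*y + 4, LT = x.
f_2 = 9*x**2 - 2*y + 4, LT = x**2.
f_3 = 9*y - 18, LT = y.

The S-polynomials (S(f_1,f_2), S(f_1,f_3), S(f_2,f_3)) all reduce to 0 modulo the current basis, so we have a Gröbner basis.
Inter-reduce: drop elements whose leading term is divisible by another's, tail-reduce, and make monic.
Reduced Gröbner basis: {x, y - 2}.

The lex basis is triangular: the last element involves only y. Solving y - 2 = 0 gives y ∈ {2}; substituting each value into the earlier elements determines the remaining variables.
  y = 2: the earlier basis element becomes x = 0, giving x = 0 — point (0, 2).
A lex Gröbner basis triangularizes the system, enabling back-substitution.

{(0, 2)}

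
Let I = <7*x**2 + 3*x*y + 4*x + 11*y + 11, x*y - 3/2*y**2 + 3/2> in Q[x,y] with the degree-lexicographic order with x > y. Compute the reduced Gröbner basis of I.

f_1 = 7*x**2 + 3*x*y + 4*x + 11*y + 11, LT = x**2.
f_2 = x*y - 3/2*y**2 + 3/2, LT = x*y.

S(f_1,f_2): lcm = x**2*y. S = 27/14*x*y**2 + 4/7*x*y + 11/7*y**2 - 3/2*x + 11/7*y.
  leading term x*y**2: subtract (27/14*y)·f_2 from 27/14*x*y**2 + 4/7*x*y + 11/7*y**2 - 3/2*x + 11/7*y → 81/28*y**3 + 4/7*x*y + 11/7*y**2 - 3/2*x - 37/28*y
  leading term y**3: no divisor's leading term divides it; move 81/28*y**3 to the remainder.
  leading term x*y: subtract (4/7)·f_2 from 4/7*x*y + 11/7*y**2 - 3/2*x - 37/28*y → 17/7*y**2 - 3/2*x - 37/28*y - 6/7
  leading term y**2: no divisor's leading term divides it; move 17/7*y**2 to the remainder.
  leading term x: no divisor's leading term divides it; move -3/2*x to the remainder.
  leading term y: no divisor's leading term divides it; move -37/28*y to the remainder.
  leading term 1: no divisor's leading term divides it; move -6/7 to the remainder.
  remainder 81/28*y**3 + 17/7*y**2 - 3/2*x - 37/28*y - 6/7 ≠ 0; add g_3 = 81/28*y**3 + 17/7*y**2 - 3/2*x - 37/28*y - 6/7 to the basis.

S(f_1,g_3): leading monomials are coprime, so the S-polynomial reduces to 0 (Buchberger's first criterion).
S(f_2,g_3): lcm = x*y**3. S = -3/2*y**4 - 68/81*x*y**2 + 14/27*x**2 + 37/81*x*y + 3/2*y**2 + 8/27*x.
  leading term y**4: subtract (-14/27*y)·g_3 from -3/2*y**4 - 68/81*x*y**2 + 14/27*x**2 + 37/81*x*y + 3/2*y**2 + 8/27*x → -68/81*x*y**2 + 34/27*y**3 + 14/27*x**2 - 26/81*x*y + 22/27*y**2 + 8/27*x - 4/9*y
  leading term x*y**2: subtract (-68/81*y)·f_2 from -68/81*x*y**2 + 34/27*y**3 + 14/27*x**2 - 26/81*x*y + 22/27*y**2 + 8/27*x - 4/9*y → 14/27*x**2 - 26/81*x*y + 22/27*y**2 + 8/27*x + 22/27*y
  leading term x**2: subtract (2/27)·f_1 from 14/27*x**2 - 26/81*x*y + 22/27*y**2 + 8/27*x + 22/27*y → -44/81*x*y + 22/27*y**2 - 22/27
  leading term x*y: subtract (-44/81)·f_2 from -44/81*x*y + 22/27*y**2 - 22/27 → 0
  remainder 0.

Every S-polynomial of the final basis reduces to 0, so we have a Gröbner basis.

G = {y**3 + 68/81*y**2 - 14/27*x - 37/81*y - 8/27, x**2 + 9/14*y**2 + 4/7*x + 11/7*y + 13/14, x*y - 3/2*y**2 + 3/2}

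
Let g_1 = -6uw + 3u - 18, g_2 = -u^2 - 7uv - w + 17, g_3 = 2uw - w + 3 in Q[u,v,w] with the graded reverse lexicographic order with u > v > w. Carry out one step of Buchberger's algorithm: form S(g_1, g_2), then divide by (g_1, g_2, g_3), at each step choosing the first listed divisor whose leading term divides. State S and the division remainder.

S(g_1, g_2) = -7uvw - 1/2u^2 - w^2 + 3u + 17w; remainder on division = -w^2 + 3u + 21v + 35/2w - 17/2.

lcm(LM(g_1), LM(g_2)) = u^2w.
S = (lcm/LT(g_1))·g_1 − (lcm/LT(g_2))·g_2 = -7uvw - 1/2u^2 - w^2 + 3u + 17w.
Reduce S modulo (g_1, g_2, g_3) in that order:
  leading term uvw: subtract (7/6v)·g_1 from -7uvw - 1/2u^2 - w^2 + 3u + 17w → -1/2u^2 - 7/2uv - w^2 + 3u + 21v + 17w
  leading term u^2: subtract (1/2)·g_2 from -1/2u^2 - 7/2uv - w^2 + 3u + 21v + 17w → -w^2 + 3u + 21v + 35/2w - 17/2
  leading term w^2: no divisor's leading term divides it; move -w^2 to the remainder.
  leading term u: no divisor's leading term divides it; move 3u to the remainder.
  leading term v: no divisor's leading term divides it; move 21v to the remainder.
  leading term w: no divisor's leading term divides it; move 35/2w to the remainder.
  leading term 1: no divisor's leading term divides it; move -17/2 to the remainder.
The remainder -w^2 + 3u + 21v + 35/2w - 17/2 is nonzero, so it would be added as the next basis element.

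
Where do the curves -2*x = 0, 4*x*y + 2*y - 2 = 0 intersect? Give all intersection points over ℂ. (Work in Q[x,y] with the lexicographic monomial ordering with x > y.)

Compute a lex Gröbner basis by Buchberger's algorithm.
f_1 = -2*x, LT = x.
f_2 = 4*x*y + 2*y - 2, LT = x*y.

S(f_1,f_2): lcm = x*y. S = -1/2*y + 1/2.
  leading term y: no divisor's leading term divides it; move -1/2*y to the remainder.
  leading term 1: no divisor's leading term divides it; move 1/2 to the remainder.
  remainder -1/2*y + 1/2 ≠ 0; add h_3 = -1/2*y + 1/2 to the basis.

S(f_1,h_3): leading monomials are coprime, so the S-polynomial reduces to 0 (Buchberger's first criterion).
S(f_2,h_3): lcm = x*y. S = x + 1/2*y - 1/2.
  leading term x: subtract (-1/2)·f_1 from x + 1/2*y - 1/2 → 1/2*y - 1/2
  leading term y: subtract (-1)·h_3 from 1/2*y - 1/2 → 0
  remainder 0.

Every S-polynomial of the final basis reduces to 0, so we have a Gröbner basis.
Inter-reduce: drop elements whose leading term is divisible by another's, tail-reduce, and make monic.
Reduced Gröbner basis: {x, y - 1}.

The lex basis is triangular: the last element involves only y. Solving y - 1 = 0 gives y ∈ {1}; substituting each value into the earlier elements determines the remaining variables.
  y = 1: the earlier basis element becomes x = 0, giving x = 0 — point (0, 1).
Check: every point annihilates each of the original generators.

{(0, 1)}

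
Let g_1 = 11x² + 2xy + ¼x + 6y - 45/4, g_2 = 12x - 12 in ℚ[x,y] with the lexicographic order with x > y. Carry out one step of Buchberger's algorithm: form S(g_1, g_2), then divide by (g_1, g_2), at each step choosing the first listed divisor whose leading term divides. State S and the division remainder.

S(g_1, g_2) = 2/11xy + 45/44x + 6/11y - 45/44; remainder on division = 8/11y.

lcm(LM(g_1), LM(g_2)) = x².
S = (lcm/LT(g_1))·g_1 − (lcm/LT(g_2))·g_2 = 2/11xy + 45/44x + 6/11y - 45/44.
Reduce S modulo (g_1, g_2) in that order:
  leading term xy: subtract (1/66y)·g_2 from 2/11xy + 45/44x + 6/11y - 45/44 → 45/44x + 8/11y - 45/44
  leading term x: subtract (15/176)·g_2 from 45/44x + 8/11y - 45/44 → 8/11y
  leading term y: no divisor's leading term divides it; move 8/11y to the remainder.
The remainder 8/11y is nonzero, so it would be added as the next basis element.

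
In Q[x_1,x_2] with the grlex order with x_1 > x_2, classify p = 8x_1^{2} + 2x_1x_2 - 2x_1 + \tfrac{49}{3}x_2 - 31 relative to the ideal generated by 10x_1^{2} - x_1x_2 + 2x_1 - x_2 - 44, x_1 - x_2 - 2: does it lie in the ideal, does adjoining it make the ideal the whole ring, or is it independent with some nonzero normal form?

Adjoining 8x_1^{2} + 2x_1x_2 - 2x_1 + \tfrac{49}{3}x_2 - 31 makes the ideal the whole ring: the system is inconsistent.

First compute the reduced Gröbner basis of I by Buchberger's algorithm.
f_1 = 10x_1^{2} - x_1x_2 + 2x_1 - x_2 - 44, LT = x_1^{2}.
f_2 = x_1 - x_2 - 2, LT = x_1.

S(f_1,f_2): lcm = x_1^{2}. S = \tfrac{9}{10}x_1x_2 + \tfrac{11}{5}x_1 - \tfrac{1}{10}x_2 - \tfrac{22}{5}.
  reduce S modulo (f_1, f_2):
  remainder \tfrac{9}{10}x_2^{2} + \tfrac{39}{10}x_2 ≠ 0; add h_3 = \tfrac{9}{10}x_2^{2} + \tfrac{39}{10}x_2 to the basis.

The other S-polynomials (S(f_1,h_3), S(f_2,h_3)) all reduce to 0 modulo the current basis, so we have a Gröbner basis.
Inter-reduce: drop elements whose leading term is divisible by another's, tail-reduce, and make monic.
Reduced Gröbner basis: {x_2^{2} + \tfrac{13}{3}x_2, x_1 - x_2 - 2}.
Label its elements g_1 = x_2^{2} + \tfrac{13}{3}x_2, g_2 = x_1 - x_2 - 2.

Reduce p = 8x_1^{2} + 2x_1x_2 - 2x_1 + \tfrac{49}{3}x_2 - 31 modulo G:
  leading term x_1^{2}: subtract (8x_1)·g_2 from 8x_1^{2} + 2x_1x_2 - 2x_1 + \tfrac{49}{3}x_2 - 31 → 10x_1x_2 + 14x_1 + \tfrac{49}{3}x_2 - 31
  leading term x_1x_2: subtract (10x_2)·g_2 from 10x_1x_2 + 14x_1 + \tfrac{49}{3}x_2 - 31 → 10x_2^{2} + 14x_1 + \tfrac{109}{3}x_2 - 31
  leading term x_2^{2}: subtract (10)·g_1 from 10x_2^{2} + 14x_1 + \tfrac{109}{3}x_2 - 31 → 14x_1 - 7x_2 - 31
  leading term x_1: subtract (14)·g_2 from 14x_1 - 7x_2 - 31 → 7x_2 - 3
  leading term x_2: no divisor's leading term divides it; move 7x_2 to the remainder.
  leading term 1: no divisor's leading term divides it; move -3 to the remainder.
  normal form = 7x_2 - 3.
The normal form is nonzero, so p ∉ I. Since p minus its normal form lies in I, I + (p) = I + (r) where r = 7x_2 - 3; decide whether this ideal is the whole ring.
Run Buchberger on G together with r (pairs among the g_i already reduce to 0 since G is a Gröbner basis):
g_1 = x_2^{2} + \tfrac{13}{3}x_2, LT = x_2^{2}.
g_2 = x_1 - x_2 - 2, LT = x_1.
r = 7x_2 - 3, LT = x_2.

S(g_1,r): lcm = x_2^{2}. S = \tfrac{100}{21}x_2.
  reduce S modulo (g_1, g_2, r):
  remainder \tfrac{100}{49} ≠ 0; add m_4 = \tfrac{100}{49} to the basis.

The other S-polynomials (S(g_1,g_2), S(g_2,r), S(g_1,m_4), S(g_2,m_4), S(r,m_4)) all reduce to 0 modulo the current basis, so we have a Gröbner basis.
Inter-reduce: drop elements whose leading term is divisible by another's, tail-reduce, and make monic.
Reduced Gröbner basis: {1}.
The reduced Gröbner basis of I + (p) is {1}: the ideal is the whole ring, so the enlarged system has no common solution — adjoining p is inconsistent.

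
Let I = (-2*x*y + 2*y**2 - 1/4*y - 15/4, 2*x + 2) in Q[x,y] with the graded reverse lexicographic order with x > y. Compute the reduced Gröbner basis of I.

G = {y**2 + 7/8*y - 15/8, x + 1}

f_1 = -2*x*y + 2*y**2 - 1/4*y - 15/4, LT = x*y.
f_2 = 2*x + 2, LT = x.

S(f_1,f_2): lcm = x*y. S = -y**2 - 7/8*y + 15/8.
  leading term y**2: no divisor's leading term divides it; move -y**2 to the remainder.
  leading term y: no divisor's leading term divides it; move -7/8*y to the remainder.
  leading term 1: no divisor's leading term divides it; move 15/8 to the remainder.
  remainder -y**2 - 7/8*y + 15/8 ≠ 0; add g_3 = -y**2 - 7/8*y + 15/8 to the basis.

The other S-polynomials (S(f_1,g_3), S(f_2,g_3)) all reduce to 0 modulo the current basis, so we have a Gröbner basis.
Inter-reduce: drop elements whose leading term is divisible by another's, tail-reduce, and make monic.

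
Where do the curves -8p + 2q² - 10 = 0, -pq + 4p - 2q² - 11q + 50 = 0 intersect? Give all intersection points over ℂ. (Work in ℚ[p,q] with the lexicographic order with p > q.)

{(1, 3), (-81/8 + 7*sqrt(191)*I/8, -7/2 - sqrt(191)*I/2), (-81/8 - 7*sqrt(191)*I/8, -7/2 + sqrt(191)*I/2)}

Compute a lex Gröbner basis by Buchberger's algorithm.
f_1 = -8p + 2q² - 10, LT = p.
f_2 = -pq + 4p - 2q² - 11q + 50, LT = pq.

S(f_1,f_2): lcm = pq. S = 4p - ¼q³ - 2q² - 39/4q + 50.
  leading term p: subtract (-½)·f_1 from 4p - ¼q³ - 2q² - 39/4q + 50 → -¼q³ - q² - 39/4q + 45
  leading term q³: no divisor's leading term divides it; move -¼q³ to the remainder.
  leading term q²: no divisor's leading term divides it; move -q² to the remainder.
  leading term q: no divisor's leading term divides it; move -39/4q to the remainder.
  leading term 1: no divisor's leading term divides it; move 45 to the remainder.
  remainder -¼q³ - q² - 39/4q + 45 ≠ 0; add h_3 = -¼q³ - q² - 39/4q + 45 to the basis.

The other S-polynomials (S(f_1,h_3), S(f_2,h_3)) all reduce to 0 modulo the current basis, so we have a Gröbner basis.
Inter-reduce: drop elements whose leading term is divisible by another's, tail-reduce, and make monic.
Reduced Gröbner basis: {p - ¼q² + 5/4, q³ + 4q² + 39q - 180}.

From the last basis element, q³ + 4q² + 39q - 180 = 0, so q takes values in {3, -7/2 - sqrt(191)*I/2, -7/2 + sqrt(191)*I/2}. Each choice, substituted upward through the basis, yields the corresponding point(s) of the solution set.
  q = 3: the earlier basis element becomes p - 1 = 0, giving p = 1 — point (1, 3).
  q = -7/2 - sqrt(191)*I/2: the earlier basis element becomes p + 81/8 - 7*sqrt(191)*I/8 = 0, giving p = -81/8 + 7*sqrt(191)*I/8 — point (-81/8 + 7*sqrt(191)*I/8, -7/2 - sqrt(191)*I/2).
  q = -7/2 + sqrt(191)*I/2: the earlier basis element becomes p + 81/8 + 7*sqrt(191)*I/8 = 0, giving p = -81/8 - 7*sqrt(191)*I/8 — point (-81/8 - 7*sqrt(191)*I/8, -7/2 + sqrt(191)*I/2).
Substituting each solution back into the original system confirms all equations vanish.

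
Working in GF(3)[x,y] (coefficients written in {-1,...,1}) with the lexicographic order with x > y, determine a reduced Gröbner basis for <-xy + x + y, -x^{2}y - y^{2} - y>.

G = {x + y^{3} + y^{2}, y^{4} - y^{2} + y}

f_1 = -xy + x + y, LT = xy.
f_2 = -x^{2}y - y^{2} - y, LT = x^{2}y.

S(f_1,f_2): lcm = x^{2}y. S = -x^{2} - xy - y^{2} - y.
  leading term x^{2}: no divisor's leading term divides it; move -x^{2} to the remainder.
  leading term xy: subtract (1)·f_1 from -xy - y^{2} - y → -x - y^{2} + y
  leading term x: no divisor's leading term divides it; move -x to the remainder.
  leading term y^{2}: no divisor's leading term divides it; move -y^{2} to the remainder.
  leading term y: no divisor's leading term divides it; move y to the remainder.
  remainder -x^{2} - x - y^{2} + y ≠ 0; add g_3 = -x^{2} - x - y^{2} + y to the basis.

S(f_1,g_3): lcm = x^{2}y. S = -x^{2} + xy - y^{3} + y^{2}.
  leading term x^{2}: subtract (1)·g_3 from -x^{2} + xy - y^{3} + y^{2} → xy + x - y^{3} - y^{2} - y
  leading term xy: subtract (-1)·f_1 from xy + x - y^{3} - y^{2} - y → -x - y^{3} - y^{2}
  leading term x: no divisor's leading term divides it; move -x to the remainder.
  leading term y^{3}: no divisor's leading term divides it; move -y^{3} to the remainder.
  leading term y^{2}: no divisor's leading term divides it; move -y^{2} to the remainder.
  remainder -x - y^{3} - y^{2} ≠ 0; add g_4 = -x - y^{3} - y^{2} to the basis.

S(f_1,g_4): lcm = xy. S = -x - y^{4} - y^{3} - y.
  leading term x: subtract (1)·g_4 from -x - y^{4} - y^{3} - y → -y^{4} + y^{2} - y
  leading term y^{4}: no divisor's leading term divides it; move -y^{4} to the remainder.
  leading term y^{2}: no divisor's leading term divides it; move y^{2} to the remainder.
  leading term y: no divisor's leading term divides it; move -y to the remainder.
  remainder -y^{4} + y^{2} - y ≠ 0; add g_5 = -y^{4} + y^{2} - y to the basis.

The other S-polynomials (S(f_2,g_3), S(f_2,g_4), S(g_3,g_4), S(f_1,g_5), S(f_2,g_5), S(g_3,g_5), S(g_4,g_5)) all reduce to 0 modulo the current basis, so we have a Gröbner basis.
Inter-reduce: drop elements whose leading term is divisible by another's, tail-reduce, and make monic.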